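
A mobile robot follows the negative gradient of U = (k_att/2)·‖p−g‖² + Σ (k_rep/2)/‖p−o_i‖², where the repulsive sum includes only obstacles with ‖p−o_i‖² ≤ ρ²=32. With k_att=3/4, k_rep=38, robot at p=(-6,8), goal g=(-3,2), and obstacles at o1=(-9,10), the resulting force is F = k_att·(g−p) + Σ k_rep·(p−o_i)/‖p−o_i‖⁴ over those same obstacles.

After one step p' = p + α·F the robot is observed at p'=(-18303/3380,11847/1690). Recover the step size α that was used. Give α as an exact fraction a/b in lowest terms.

α = 1/5

F_att = 3/4·(g−p) = 3/4·(3,-6) = (2.2500,-4.5000)
o1: d²=13 ≤ ρ²=32; F_rep = 38·(3,-2)/13² = (0.6746,-0.4497)
F = F_att + ΣF_rep = (2.9246,-4.9497)
Δp = p'−p = (0.5849,-0.9899); α = Δx/Fx = (1977/3380) / (1977/676) = 1/5
check: Δy/Fy = (-1673/1690) / (-1673/338) = 1/5 ✓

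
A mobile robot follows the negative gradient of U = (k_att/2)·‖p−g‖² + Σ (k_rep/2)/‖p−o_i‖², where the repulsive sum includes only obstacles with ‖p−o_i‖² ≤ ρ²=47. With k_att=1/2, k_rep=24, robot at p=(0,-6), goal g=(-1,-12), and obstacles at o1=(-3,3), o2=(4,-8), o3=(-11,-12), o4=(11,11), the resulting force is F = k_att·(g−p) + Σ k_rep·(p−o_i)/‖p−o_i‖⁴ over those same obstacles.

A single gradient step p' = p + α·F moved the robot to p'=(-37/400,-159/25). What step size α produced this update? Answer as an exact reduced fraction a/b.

F_att = 1/2·(g−p) = 1/2·(-1,-6) = (-0.5000,-3.0000)
o1: d²=90 > ρ²=47 → inactive
o2: d²=20 ≤ ρ²=47; F_rep = 24·(-4,2)/20² = (-0.2400,0.1200)
o3: d²=157 > ρ²=47 → inactive
o4: d²=410 > ρ²=47 → inactive
F = F_att + ΣF_rep = (-0.7400,-2.8800)
Δp = p'−p = (-0.0925,-0.3600); α = Δx/Fx = (-37/400) / (-37/50) = 1/8
check: Δy/Fy = (-9/25) / (-72/25) = 1/8 ✓

α = 1/8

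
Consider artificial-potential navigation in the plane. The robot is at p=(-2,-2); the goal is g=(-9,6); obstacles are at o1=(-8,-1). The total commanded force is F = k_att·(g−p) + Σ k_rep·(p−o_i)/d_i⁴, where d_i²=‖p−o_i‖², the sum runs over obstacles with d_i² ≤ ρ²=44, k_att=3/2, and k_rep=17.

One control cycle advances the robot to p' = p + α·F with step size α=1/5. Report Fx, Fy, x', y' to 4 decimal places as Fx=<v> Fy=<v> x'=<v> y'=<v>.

Fx=-10.4255 Fy=11.9876 x'=-4.0851 y'=0.3975

F_att = 3/2·(g−p) = 3/2·(-7,8) = (-10.5000,12.0000)
o1: d²=37 ≤ ρ²=44; F_rep = 17·(6,-1)/37² = (0.0745,-0.0124)
F = F_att + ΣF_rep = (-10.4255,11.9876)
p' = p + 1/5·F = (-4.0851,0.3975)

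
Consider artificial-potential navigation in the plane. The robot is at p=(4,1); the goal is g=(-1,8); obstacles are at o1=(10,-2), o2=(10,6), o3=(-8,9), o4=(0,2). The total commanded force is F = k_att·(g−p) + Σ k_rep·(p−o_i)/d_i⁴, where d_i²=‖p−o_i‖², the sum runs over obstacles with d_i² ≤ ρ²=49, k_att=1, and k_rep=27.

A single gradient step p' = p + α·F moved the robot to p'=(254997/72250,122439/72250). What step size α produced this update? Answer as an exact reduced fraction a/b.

α = 1/10

F_att = 1·(g−p) = 1·(-5,7) = (-5.0000,7.0000)
o1: d²=45 ≤ ρ²=49; F_rep = 27·(-6,3)/45² = (-0.0800,0.0400)
o2: d²=61 > ρ²=49 → inactive
o3: d²=208 > ρ²=49 → inactive
o4: d²=17 ≤ ρ²=49; F_rep = 27·(4,-1)/17² = (0.3737,-0.0934)
F = F_att + ΣF_rep = (-4.7063,6.9466)
Δp = p'−p = (-0.4706,0.6947); α = Δx/Fx = (-34003/72250) / (-34003/7225) = 1/10
check: Δy/Fy = (50189/72250) / (50189/7225) = 1/10 ✓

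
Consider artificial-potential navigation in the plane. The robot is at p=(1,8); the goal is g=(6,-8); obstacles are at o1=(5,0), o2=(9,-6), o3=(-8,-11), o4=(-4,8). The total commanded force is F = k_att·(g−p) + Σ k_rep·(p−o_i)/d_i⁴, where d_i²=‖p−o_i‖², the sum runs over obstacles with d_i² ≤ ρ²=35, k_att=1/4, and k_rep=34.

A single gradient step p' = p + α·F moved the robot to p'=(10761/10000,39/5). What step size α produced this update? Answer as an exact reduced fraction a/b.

F_att = 1/4·(g−p) = 1/4·(5,-16) = (1.2500,-4.0000)
o1: d²=80 > ρ²=35 → inactive
o2: d²=260 > ρ²=35 → inactive
o3: d²=442 > ρ²=35 → inactive
o4: d²=25 ≤ ρ²=35; F_rep = 34·(5,0)/25² = (0.2720,0.0000)
F = F_att + ΣF_rep = (1.5220,-4.0000)
Δp = p'−p = (0.0761,-0.2000); α = Δx/Fx = (761/10000) / (761/500) = 1/20
check: Δy/Fy = (-1/5) / (-4) = 1/20 ✓

α = 1/20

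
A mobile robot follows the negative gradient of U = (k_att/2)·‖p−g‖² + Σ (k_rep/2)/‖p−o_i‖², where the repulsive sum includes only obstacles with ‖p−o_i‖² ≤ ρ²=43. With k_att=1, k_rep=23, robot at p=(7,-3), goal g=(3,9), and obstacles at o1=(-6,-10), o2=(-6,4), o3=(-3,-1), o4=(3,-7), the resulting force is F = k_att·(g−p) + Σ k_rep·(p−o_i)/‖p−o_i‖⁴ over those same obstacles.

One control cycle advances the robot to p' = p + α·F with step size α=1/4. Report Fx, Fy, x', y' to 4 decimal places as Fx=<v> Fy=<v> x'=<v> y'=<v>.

Fx=-3.9102 Fy=12.0898 x'=6.0225 y'=0.0225

F_att = 1·(g−p) = 1·(-4,12) = (-4.0000,12.0000)
o1: d²=218 > ρ²=43 → inactive
o2: d²=218 > ρ²=43 → inactive
o3: d²=104 > ρ²=43 → inactive
o4: d²=32 ≤ ρ²=43; F_rep = 23·(4,4)/32² = (0.0898,0.0898)
F = F_att + ΣF_rep = (-3.9102,12.0898)
p' = p + 1/4·F = (6.0225,0.0225)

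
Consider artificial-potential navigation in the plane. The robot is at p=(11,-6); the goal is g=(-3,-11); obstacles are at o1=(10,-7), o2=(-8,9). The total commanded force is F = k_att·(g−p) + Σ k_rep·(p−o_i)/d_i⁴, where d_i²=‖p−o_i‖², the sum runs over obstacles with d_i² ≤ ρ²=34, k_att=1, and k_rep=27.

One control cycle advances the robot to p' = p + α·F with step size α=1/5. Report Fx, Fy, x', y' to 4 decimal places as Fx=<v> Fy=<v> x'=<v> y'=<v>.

F_att = 1·(g−p) = 1·(-14,-5) = (-14.0000,-5.0000)
o1: d²=2 ≤ ρ²=34; F_rep = 27·(1,1)/2² = (6.7500,6.7500)
o2: d²=586 > ρ²=34 → inactive
F = F_att + ΣF_rep = (-7.2500,1.7500)
p' = p + 1/5·F = (9.5500,-5.6500)

Fx=-7.2500 Fy=1.7500 x'=9.5500 y'=-5.6500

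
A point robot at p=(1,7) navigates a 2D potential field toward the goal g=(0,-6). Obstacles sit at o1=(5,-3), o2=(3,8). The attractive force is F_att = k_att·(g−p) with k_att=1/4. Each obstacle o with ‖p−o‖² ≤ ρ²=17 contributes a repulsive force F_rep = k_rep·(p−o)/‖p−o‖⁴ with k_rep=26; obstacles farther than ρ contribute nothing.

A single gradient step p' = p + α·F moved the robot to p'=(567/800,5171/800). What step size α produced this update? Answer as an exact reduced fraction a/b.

α = 1/8

F_att = 1/4·(g−p) = 1/4·(-1,-13) = (-0.2500,-3.2500)
o1: d²=116 > ρ²=17 → inactive
o2: d²=5 ≤ ρ²=17; F_rep = 26·(-2,-1)/5² = (-2.0800,-1.0400)
F = F_att + ΣF_rep = (-2.3300,-4.2900)
Δp = p'−p = (-0.2913,-0.5363); α = Δx/Fx = (-233/800) / (-233/100) = 1/8
check: Δy/Fy = (-429/800) / (-429/100) = 1/8 ✓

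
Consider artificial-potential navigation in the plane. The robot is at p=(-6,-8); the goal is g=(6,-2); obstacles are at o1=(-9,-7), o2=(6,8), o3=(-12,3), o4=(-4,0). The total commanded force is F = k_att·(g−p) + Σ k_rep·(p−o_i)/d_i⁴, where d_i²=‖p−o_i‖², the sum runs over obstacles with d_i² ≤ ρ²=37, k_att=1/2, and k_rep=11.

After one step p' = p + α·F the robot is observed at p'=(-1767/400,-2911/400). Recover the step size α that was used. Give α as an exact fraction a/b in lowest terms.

F_att = 1/2·(g−p) = 1/2·(12,6) = (6.0000,3.0000)
o1: d²=10 ≤ ρ²=37; F_rep = 11·(3,-1)/10² = (0.3300,-0.1100)
o2: d²=400 > ρ²=37 → inactive
o3: d²=157 > ρ²=37 → inactive
o4: d²=68 > ρ²=37 → inactive
F = F_att + ΣF_rep = (6.3300,2.8900)
Δp = p'−p = (1.5825,0.7225); α = Δx/Fx = (633/400) / (633/100) = 1/4
check: Δy/Fy = (289/400) / (289/100) = 1/4 ✓

α = 1/4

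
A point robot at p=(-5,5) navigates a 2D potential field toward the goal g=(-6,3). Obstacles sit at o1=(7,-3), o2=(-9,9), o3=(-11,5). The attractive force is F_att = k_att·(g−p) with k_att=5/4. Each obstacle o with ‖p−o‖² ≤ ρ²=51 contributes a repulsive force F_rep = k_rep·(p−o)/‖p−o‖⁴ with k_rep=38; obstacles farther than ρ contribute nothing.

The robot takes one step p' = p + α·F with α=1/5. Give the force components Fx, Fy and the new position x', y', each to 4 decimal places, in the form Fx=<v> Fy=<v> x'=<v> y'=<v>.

Fx=-0.9256 Fy=-2.6484 x'=-5.1851 y'=4.4703

F_att = 5/4·(g−p) = 5/4·(-1,-2) = (-1.2500,-2.5000)
o1: d²=208 > ρ²=51 → inactive
o2: d²=32 ≤ ρ²=51; F_rep = 38·(4,-4)/32² = (0.1484,-0.1484)
o3: d²=36 ≤ ρ²=51; F_rep = 38·(6,0)/36² = (0.1759,0.0000)
F = F_att + ΣF_rep = (-0.9256,-2.6484)
p' = p + 1/5·F = (-5.1851,4.4703)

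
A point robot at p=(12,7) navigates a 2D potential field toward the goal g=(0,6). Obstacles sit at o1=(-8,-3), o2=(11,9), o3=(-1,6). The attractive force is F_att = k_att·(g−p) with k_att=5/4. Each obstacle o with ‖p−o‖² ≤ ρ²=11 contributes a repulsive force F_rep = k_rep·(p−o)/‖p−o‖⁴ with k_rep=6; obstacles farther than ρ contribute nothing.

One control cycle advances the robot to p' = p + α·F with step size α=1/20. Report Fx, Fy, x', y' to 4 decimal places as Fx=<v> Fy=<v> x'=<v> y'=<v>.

F_att = 5/4·(g−p) = 5/4·(-12,-1) = (-15.0000,-1.2500)
o1: d²=500 > ρ²=11 → inactive
o2: d²=5 ≤ ρ²=11; F_rep = 6·(1,-2)/5² = (0.2400,-0.4800)
o3: d²=170 > ρ²=11 → inactive
F = F_att + ΣF_rep = (-14.7600,-1.7300)
p' = p + 1/20·F = (11.2620,6.9135)

Fx=-14.7600 Fy=-1.7300 x'=11.2620 y'=6.9135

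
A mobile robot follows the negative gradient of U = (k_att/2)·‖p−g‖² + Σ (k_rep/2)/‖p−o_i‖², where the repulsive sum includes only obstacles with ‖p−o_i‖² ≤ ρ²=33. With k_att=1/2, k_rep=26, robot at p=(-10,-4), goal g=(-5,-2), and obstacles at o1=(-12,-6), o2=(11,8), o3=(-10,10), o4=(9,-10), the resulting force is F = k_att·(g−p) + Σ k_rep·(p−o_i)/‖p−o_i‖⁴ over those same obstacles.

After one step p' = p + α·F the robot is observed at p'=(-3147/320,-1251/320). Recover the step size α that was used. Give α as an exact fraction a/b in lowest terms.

F_att = 1/2·(g−p) = 1/2·(5,2) = (2.5000,1.0000)
o1: d²=8 ≤ ρ²=33; F_rep = 26·(2,2)/8² = (0.8125,0.8125)
o2: d²=585 > ρ²=33 → inactive
o3: d²=196 > ρ²=33 → inactive
o4: d²=397 > ρ²=33 → inactive
F = F_att + ΣF_rep = (3.3125,1.8125)
Δp = p'−p = (0.1656,0.0906); α = Δx/Fx = (53/320) / (53/16) = 1/20
check: Δy/Fy = (29/320) / (29/16) = 1/20 ✓

α = 1/20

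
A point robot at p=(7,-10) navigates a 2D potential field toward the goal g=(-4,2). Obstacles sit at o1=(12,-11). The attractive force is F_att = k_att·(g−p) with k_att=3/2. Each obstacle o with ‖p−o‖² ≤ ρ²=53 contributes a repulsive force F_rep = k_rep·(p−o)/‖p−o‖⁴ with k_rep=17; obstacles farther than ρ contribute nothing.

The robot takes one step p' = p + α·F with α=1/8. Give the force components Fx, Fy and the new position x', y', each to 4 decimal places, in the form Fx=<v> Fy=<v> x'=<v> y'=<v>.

Fx=-16.6257 Fy=18.0251 x'=4.9218 y'=-7.7469

F_att = 3/2·(g−p) = 3/2·(-11,12) = (-16.5000,18.0000)
o1: d²=26 ≤ ρ²=53; F_rep = 17·(-5,1)/26² = (-0.1257,0.0251)
F = F_att + ΣF_rep = (-16.6257,18.0251)
p' = p + 1/8·F = (4.9218,-7.7469)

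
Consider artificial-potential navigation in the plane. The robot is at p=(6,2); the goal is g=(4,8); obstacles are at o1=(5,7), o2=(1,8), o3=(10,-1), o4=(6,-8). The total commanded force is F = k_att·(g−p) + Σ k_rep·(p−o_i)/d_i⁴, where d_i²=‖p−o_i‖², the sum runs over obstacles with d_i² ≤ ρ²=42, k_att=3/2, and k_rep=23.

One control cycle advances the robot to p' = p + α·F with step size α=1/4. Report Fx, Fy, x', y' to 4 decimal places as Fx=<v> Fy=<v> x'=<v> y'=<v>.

F_att = 3/2·(g−p) = 3/2·(-2,6) = (-3.0000,9.0000)
o1: d²=26 ≤ ρ²=42; F_rep = 23·(1,-5)/26² = (0.0340,-0.1701)
o2: d²=61 > ρ²=42 → inactive
o3: d²=25 ≤ ρ²=42; F_rep = 23·(-4,3)/25² = (-0.1472,0.1104)
o4: d²=100 > ρ²=42 → inactive
F = F_att + ΣF_rep = (-3.1132,8.9403)
p' = p + 1/4·F = (5.2217,4.2351)

Fx=-3.1132 Fy=8.9403 x'=5.2217 y'=4.2351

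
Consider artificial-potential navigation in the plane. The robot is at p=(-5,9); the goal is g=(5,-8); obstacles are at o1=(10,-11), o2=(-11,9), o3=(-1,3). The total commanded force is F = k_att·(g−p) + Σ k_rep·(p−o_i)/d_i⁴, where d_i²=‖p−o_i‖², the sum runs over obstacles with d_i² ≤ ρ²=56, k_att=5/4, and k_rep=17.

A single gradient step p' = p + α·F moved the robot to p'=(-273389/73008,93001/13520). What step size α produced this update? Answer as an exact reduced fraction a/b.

α = 1/10

F_att = 5/4·(g−p) = 5/4·(10,-17) = (12.5000,-21.2500)
o1: d²=625 > ρ²=56 → inactive
o2: d²=36 ≤ ρ²=56; F_rep = 17·(6,0)/36² = (0.0787,0.0000)
o3: d²=52 ≤ ρ²=56; F_rep = 17·(-4,6)/52² = (-0.0251,0.0377)
F = F_att + ΣF_rep = (12.5536,-21.2123)
Δp = p'−p = (1.2554,-2.1212); α = Δx/Fx = (91651/73008) / (458255/36504) = 1/10
check: Δy/Fy = (-28679/13520) / (-28679/1352) = 1/10 ✓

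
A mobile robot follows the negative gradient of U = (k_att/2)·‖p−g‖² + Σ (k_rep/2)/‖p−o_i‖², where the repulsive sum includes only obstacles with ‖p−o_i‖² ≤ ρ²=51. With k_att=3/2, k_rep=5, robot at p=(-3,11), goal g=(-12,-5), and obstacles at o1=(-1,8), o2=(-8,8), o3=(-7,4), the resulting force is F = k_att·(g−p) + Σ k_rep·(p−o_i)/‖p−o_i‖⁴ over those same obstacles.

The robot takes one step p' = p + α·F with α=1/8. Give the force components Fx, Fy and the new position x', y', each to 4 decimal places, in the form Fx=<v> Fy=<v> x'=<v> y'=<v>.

Fx=-13.5375 Fy=-23.8983 x'=-4.6922 y'=8.0127

F_att = 3/2·(g−p) = 3/2·(-9,-16) = (-13.5000,-24.0000)
o1: d²=13 ≤ ρ²=51; F_rep = 5·(-2,3)/13² = (-0.0592,0.0888)
o2: d²=34 ≤ ρ²=51; F_rep = 5·(5,3)/34² = (0.0216,0.0130)
o3: d²=65 > ρ²=51 → inactive
F = F_att + ΣF_rep = (-13.5375,-23.8983)
p' = p + 1/8·F = (-4.6922,8.0127)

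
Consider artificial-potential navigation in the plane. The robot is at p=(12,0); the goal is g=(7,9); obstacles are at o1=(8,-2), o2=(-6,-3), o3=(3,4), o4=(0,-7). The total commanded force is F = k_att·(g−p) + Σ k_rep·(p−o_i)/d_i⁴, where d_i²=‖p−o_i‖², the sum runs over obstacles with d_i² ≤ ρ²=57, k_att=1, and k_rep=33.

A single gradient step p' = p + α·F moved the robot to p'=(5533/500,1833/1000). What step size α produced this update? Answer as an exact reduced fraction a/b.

F_att = 1·(g−p) = 1·(-5,9) = (-5.0000,9.0000)
o1: d²=20 ≤ ρ²=57; F_rep = 33·(4,2)/20² = (0.3300,0.1650)
o2: d²=333 > ρ²=57 → inactive
o3: d²=97 > ρ²=57 → inactive
o4: d²=193 > ρ²=57 → inactive
F = F_att + ΣF_rep = (-4.6700,9.1650)
Δp = p'−p = (-0.9340,1.8330); α = Δx/Fx = (-467/500) / (-467/100) = 1/5
check: Δy/Fy = (1833/1000) / (1833/200) = 1/5 ✓

α = 1/5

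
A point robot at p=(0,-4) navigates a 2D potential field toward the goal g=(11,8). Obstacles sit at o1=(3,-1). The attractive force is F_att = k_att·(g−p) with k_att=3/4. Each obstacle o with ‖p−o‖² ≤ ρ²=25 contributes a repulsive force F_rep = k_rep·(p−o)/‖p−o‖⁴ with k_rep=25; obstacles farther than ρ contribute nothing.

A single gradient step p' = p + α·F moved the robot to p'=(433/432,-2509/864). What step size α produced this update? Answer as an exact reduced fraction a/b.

F_att = 3/4·(g−p) = 3/4·(11,12) = (8.2500,9.0000)
o1: d²=18 ≤ ρ²=25; F_rep = 25·(-3,-3)/18² = (-0.2315,-0.2315)
F = F_att + ΣF_rep = (8.0185,8.7685)
Δp = p'−p = (1.0023,1.0961); α = Δx/Fx = (433/432) / (433/54) = 1/8
check: Δy/Fy = (947/864) / (947/108) = 1/8 ✓

α = 1/8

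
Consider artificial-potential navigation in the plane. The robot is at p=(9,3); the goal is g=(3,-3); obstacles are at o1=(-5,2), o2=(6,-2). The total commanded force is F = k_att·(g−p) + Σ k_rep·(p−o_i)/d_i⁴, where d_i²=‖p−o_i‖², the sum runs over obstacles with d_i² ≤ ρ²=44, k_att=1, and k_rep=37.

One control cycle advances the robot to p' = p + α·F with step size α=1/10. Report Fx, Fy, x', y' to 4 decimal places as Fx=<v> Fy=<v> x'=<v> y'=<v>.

F_att = 1·(g−p) = 1·(-6,-6) = (-6.0000,-6.0000)
o1: d²=197 > ρ²=44 → inactive
o2: d²=34 ≤ ρ²=44; F_rep = 37·(3,5)/34² = (0.0960,0.1600)
F = F_att + ΣF_rep = (-5.9040,-5.8400)
p' = p + 1/10·F = (8.4096,2.4160)

Fx=-5.9040 Fy=-5.8400 x'=8.4096 y'=2.4160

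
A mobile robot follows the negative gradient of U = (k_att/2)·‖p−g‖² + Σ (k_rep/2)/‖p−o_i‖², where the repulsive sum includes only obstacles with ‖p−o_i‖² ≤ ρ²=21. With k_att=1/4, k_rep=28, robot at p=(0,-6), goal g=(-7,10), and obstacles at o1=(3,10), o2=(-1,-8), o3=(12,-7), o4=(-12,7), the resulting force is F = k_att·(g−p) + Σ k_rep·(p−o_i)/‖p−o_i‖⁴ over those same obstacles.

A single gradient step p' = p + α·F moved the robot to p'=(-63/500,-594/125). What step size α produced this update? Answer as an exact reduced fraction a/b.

F_att = 1/4·(g−p) = 1/4·(-7,16) = (-1.7500,4.0000)
o1: d²=265 > ρ²=21 → inactive
o2: d²=5 ≤ ρ²=21; F_rep = 28·(1,2)/5² = (1.1200,2.2400)
o3: d²=145 > ρ²=21 → inactive
o4: d²=313 > ρ²=21 → inactive
F = F_att + ΣF_rep = (-0.6300,6.2400)
Δp = p'−p = (-0.1260,1.2480); α = Δx/Fx = (-63/500) / (-63/100) = 1/5
check: Δy/Fy = (156/125) / (156/25) = 1/5 ✓

α = 1/5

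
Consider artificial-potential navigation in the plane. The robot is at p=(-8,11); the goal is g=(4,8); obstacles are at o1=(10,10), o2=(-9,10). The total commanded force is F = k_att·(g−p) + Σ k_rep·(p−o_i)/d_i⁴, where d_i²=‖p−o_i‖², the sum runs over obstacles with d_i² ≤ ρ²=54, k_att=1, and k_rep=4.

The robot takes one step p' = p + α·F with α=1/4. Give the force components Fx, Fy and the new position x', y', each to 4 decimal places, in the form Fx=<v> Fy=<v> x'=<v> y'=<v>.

Fx=13.0000 Fy=-2.0000 x'=-4.7500 y'=10.5000

F_att = 1·(g−p) = 1·(12,-3) = (12.0000,-3.0000)
o1: d²=325 > ρ²=54 → inactive
o2: d²=2 ≤ ρ²=54; F_rep = 4·(1,1)/2² = (1.0000,1.0000)
F = F_att + ΣF_rep = (13.0000,-2.0000)
p' = p + 1/4·F = (-4.7500,10.5000)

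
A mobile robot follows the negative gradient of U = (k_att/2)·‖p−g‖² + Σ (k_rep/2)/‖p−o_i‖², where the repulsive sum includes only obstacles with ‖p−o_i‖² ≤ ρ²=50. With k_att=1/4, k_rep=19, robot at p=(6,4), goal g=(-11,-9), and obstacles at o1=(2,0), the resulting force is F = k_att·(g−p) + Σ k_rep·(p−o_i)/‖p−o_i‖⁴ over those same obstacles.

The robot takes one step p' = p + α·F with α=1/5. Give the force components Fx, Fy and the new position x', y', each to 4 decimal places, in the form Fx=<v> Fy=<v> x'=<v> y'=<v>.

Fx=-4.1758 Fy=-3.1758 x'=5.1648 y'=3.3648

F_att = 1/4·(g−p) = 1/4·(-17,-13) = (-4.2500,-3.2500)
o1: d²=32 ≤ ρ²=50; F_rep = 19·(4,4)/32² = (0.0742,0.0742)
F = F_att + ΣF_rep = (-4.1758,-3.1758)
p' = p + 1/5·F = (5.1648,3.3648)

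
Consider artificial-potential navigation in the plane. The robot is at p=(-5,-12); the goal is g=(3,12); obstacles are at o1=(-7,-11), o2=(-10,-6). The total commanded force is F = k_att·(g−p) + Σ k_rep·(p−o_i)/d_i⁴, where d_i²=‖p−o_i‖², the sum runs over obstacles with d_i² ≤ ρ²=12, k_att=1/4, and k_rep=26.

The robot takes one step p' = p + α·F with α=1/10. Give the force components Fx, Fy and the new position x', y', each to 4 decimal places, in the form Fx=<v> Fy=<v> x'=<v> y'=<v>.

Fx=4.0800 Fy=4.9600 x'=-4.5920 y'=-11.5040

F_att = 1/4·(g−p) = 1/4·(8,24) = (2.0000,6.0000)
o1: d²=5 ≤ ρ²=12; F_rep = 26·(2,-1)/5² = (2.0800,-1.0400)
o2: d²=61 > ρ²=12 → inactive
F = F_att + ΣF_rep = (4.0800,4.9600)
p' = p + 1/10·F = (-4.5920,-11.5040)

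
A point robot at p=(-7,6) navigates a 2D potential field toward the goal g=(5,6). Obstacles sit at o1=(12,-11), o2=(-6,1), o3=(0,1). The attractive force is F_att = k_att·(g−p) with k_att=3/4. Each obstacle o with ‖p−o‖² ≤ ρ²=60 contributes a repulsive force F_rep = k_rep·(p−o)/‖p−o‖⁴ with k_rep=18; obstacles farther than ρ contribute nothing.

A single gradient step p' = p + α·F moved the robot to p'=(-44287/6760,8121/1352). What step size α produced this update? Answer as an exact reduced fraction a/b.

α = 1/20

F_att = 3/4·(g−p) = 3/4·(12,0) = (9.0000,0.0000)
o1: d²=650 > ρ²=60 → inactive
o2: d²=26 ≤ ρ²=60; F_rep = 18·(-1,5)/26² = (-0.0266,0.1331)
o3: d²=74 > ρ²=60 → inactive
F = F_att + ΣF_rep = (8.9734,0.1331)
Δp = p'−p = (0.4487,0.0067); α = Δx/Fx = (3033/6760) / (3033/338) = 1/20
check: Δy/Fy = (9/1352) / (45/338) = 1/20 ✓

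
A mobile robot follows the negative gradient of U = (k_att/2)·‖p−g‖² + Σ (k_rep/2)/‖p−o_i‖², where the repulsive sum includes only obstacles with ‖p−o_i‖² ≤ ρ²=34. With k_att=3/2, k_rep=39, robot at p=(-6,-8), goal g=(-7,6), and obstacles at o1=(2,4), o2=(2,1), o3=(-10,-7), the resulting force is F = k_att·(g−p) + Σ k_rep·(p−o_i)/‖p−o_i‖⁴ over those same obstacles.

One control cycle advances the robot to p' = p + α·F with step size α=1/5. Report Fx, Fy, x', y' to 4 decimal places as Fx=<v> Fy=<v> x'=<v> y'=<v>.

Fx=-0.9602 Fy=20.8651 x'=-6.1920 y'=-3.8270

F_att = 3/2·(g−p) = 3/2·(-1,14) = (-1.5000,21.0000)
o1: d²=208 > ρ²=34 → inactive
o2: d²=145 > ρ²=34 → inactive
o3: d²=17 ≤ ρ²=34; F_rep = 39·(4,-1)/17² = (0.5398,-0.1349)
F = F_att + ΣF_rep = (-0.9602,20.8651)
p' = p + 1/5·F = (-6.1920,-3.8270)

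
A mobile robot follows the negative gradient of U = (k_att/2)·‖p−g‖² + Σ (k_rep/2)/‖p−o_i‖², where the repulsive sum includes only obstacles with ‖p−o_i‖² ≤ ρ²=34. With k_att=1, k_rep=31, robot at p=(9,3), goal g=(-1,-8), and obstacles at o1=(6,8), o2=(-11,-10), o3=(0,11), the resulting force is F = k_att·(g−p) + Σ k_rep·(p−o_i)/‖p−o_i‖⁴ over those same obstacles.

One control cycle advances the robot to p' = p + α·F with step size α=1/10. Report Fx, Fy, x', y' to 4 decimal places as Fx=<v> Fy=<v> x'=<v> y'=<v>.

Fx=-9.9196 Fy=-11.1341 x'=8.0080 y'=1.8866

F_att = 1·(g−p) = 1·(-10,-11) = (-10.0000,-11.0000)
o1: d²=34 ≤ ρ²=34; F_rep = 31·(3,-5)/34² = (0.0804,-0.1341)
o2: d²=569 > ρ²=34 → inactive
o3: d²=145 > ρ²=34 → inactive
F = F_att + ΣF_rep = (-9.9196,-11.1341)
p' = p + 1/10·F = (8.0080,1.8866)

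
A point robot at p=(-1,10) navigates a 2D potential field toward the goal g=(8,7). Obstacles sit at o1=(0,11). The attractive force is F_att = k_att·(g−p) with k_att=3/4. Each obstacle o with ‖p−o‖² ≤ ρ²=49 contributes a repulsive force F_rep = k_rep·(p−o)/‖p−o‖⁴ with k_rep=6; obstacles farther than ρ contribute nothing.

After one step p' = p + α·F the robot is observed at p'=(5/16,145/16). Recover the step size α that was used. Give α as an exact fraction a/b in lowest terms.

F_att = 3/4·(g−p) = 3/4·(9,-3) = (6.7500,-2.2500)
o1: d²=2 ≤ ρ²=49; F_rep = 6·(-1,-1)/2² = (-1.5000,-1.5000)
F = F_att + ΣF_rep = (5.2500,-3.7500)
Δp = p'−p = (1.3125,-0.9375); α = Δx/Fx = (21/16) / (21/4) = 1/4
check: Δy/Fy = (-15/16) / (-15/4) = 1/4 ✓

α = 1/4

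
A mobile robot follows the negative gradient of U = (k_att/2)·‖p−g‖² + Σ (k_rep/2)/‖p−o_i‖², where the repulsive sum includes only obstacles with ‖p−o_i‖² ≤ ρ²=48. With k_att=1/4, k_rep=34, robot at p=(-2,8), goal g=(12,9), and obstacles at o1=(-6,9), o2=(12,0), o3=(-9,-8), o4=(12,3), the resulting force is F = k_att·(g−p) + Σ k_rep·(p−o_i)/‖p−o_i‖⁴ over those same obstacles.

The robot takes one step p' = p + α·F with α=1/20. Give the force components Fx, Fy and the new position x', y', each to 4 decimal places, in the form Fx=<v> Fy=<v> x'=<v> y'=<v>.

F_att = 1/4·(g−p) = 1/4·(14,1) = (3.5000,0.2500)
o1: d²=17 ≤ ρ²=48; F_rep = 34·(4,-1)/17² = (0.4706,-0.1176)
o2: d²=260 > ρ²=48 → inactive
o3: d²=305 > ρ²=48 → inactive
o4: d²=221 > ρ²=48 → inactive
F = F_att + ΣF_rep = (3.9706,0.1324)
p' = p + 1/20·F = (-1.8015,8.0066)

Fx=3.9706 Fy=0.1324 x'=-1.8015 y'=8.0066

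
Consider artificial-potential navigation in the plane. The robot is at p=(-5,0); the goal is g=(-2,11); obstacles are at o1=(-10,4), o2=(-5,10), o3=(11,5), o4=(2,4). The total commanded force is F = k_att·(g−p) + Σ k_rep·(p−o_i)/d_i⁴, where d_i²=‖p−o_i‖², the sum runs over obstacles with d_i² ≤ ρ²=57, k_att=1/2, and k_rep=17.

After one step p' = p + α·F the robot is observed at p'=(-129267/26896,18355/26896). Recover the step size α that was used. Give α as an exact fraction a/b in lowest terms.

F_att = 1/2·(g−p) = 1/2·(3,11) = (1.5000,5.5000)
o1: d²=41 ≤ ρ²=57; F_rep = 17·(5,-4)/41² = (0.0506,-0.0405)
o2: d²=100 > ρ²=57 → inactive
o3: d²=281 > ρ²=57 → inactive
o4: d²=65 > ρ²=57 → inactive
F = F_att + ΣF_rep = (1.5506,5.4595)
Δp = p'−p = (0.1938,0.6824); α = Δx/Fx = (5213/26896) / (5213/3362) = 1/8
check: Δy/Fy = (18355/26896) / (18355/3362) = 1/8 ✓

α = 1/8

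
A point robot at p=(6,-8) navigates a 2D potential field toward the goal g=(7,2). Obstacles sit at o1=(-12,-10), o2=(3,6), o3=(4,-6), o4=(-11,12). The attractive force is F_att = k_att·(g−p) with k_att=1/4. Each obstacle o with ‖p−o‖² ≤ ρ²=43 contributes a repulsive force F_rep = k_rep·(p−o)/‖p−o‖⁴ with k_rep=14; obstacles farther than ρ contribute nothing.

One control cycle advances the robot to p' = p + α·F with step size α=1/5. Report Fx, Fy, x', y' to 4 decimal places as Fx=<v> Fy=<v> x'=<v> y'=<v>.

F_att = 1/4·(g−p) = 1/4·(1,10) = (0.2500,2.5000)
o1: d²=328 > ρ²=43 → inactive
o2: d²=205 > ρ²=43 → inactive
o3: d²=8 ≤ ρ²=43; F_rep = 14·(2,-2)/8² = (0.4375,-0.4375)
o4: d²=689 > ρ²=43 → inactive
F = F_att + ΣF_rep = (0.6875,2.0625)
p' = p + 1/5·F = (6.1375,-7.5875)

Fx=0.6875 Fy=2.0625 x'=6.1375 y'=-7.5875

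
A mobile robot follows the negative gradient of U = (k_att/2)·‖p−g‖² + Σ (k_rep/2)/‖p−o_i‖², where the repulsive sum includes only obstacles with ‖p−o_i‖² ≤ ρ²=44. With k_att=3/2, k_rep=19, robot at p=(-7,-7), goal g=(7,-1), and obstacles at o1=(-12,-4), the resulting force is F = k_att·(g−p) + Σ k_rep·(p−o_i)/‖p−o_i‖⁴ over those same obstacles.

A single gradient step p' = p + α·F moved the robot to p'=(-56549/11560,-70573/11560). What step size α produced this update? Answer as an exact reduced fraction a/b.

F_att = 3/2·(g−p) = 3/2·(14,6) = (21.0000,9.0000)
o1: d²=34 ≤ ρ²=44; F_rep = 19·(5,-3)/34² = (0.0822,-0.0493)
F = F_att + ΣF_rep = (21.0822,8.9507)
Δp = p'−p = (2.1082,0.8951); α = Δx/Fx = (24371/11560) / (24371/1156) = 1/10
check: Δy/Fy = (10347/11560) / (10347/1156) = 1/10 ✓

α = 1/10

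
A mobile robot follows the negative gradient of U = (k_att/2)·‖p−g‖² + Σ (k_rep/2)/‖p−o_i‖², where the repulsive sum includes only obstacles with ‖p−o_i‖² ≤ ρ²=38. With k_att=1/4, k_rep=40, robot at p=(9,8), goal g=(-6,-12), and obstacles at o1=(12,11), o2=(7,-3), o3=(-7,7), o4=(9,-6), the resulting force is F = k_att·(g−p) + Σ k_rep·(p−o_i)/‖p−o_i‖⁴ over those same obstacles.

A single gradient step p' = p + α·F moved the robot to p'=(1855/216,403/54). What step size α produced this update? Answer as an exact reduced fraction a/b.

α = 1/10

F_att = 1/4·(g−p) = 1/4·(-15,-20) = (-3.7500,-5.0000)
o1: d²=18 ≤ ρ²=38; F_rep = 40·(-3,-3)/18² = (-0.3704,-0.3704)
o2: d²=125 > ρ²=38 → inactive
o3: d²=257 > ρ²=38 → inactive
o4: d²=196 > ρ²=38 → inactive
F = F_att + ΣF_rep = (-4.1204,-5.3704)
Δp = p'−p = (-0.4120,-0.5370); α = Δx/Fx = (-89/216) / (-445/108) = 1/10
check: Δy/Fy = (-29/54) / (-145/27) = 1/10 ✓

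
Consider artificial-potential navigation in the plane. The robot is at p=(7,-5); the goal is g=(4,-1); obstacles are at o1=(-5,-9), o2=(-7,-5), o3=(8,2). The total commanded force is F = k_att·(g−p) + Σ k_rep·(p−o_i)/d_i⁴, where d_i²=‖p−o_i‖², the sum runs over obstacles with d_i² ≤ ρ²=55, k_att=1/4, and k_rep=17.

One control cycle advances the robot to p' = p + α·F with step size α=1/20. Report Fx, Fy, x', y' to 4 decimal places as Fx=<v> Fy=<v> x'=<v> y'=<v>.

F_att = 1/4·(g−p) = 1/4·(-3,4) = (-0.7500,1.0000)
o1: d²=160 > ρ²=55 → inactive
o2: d²=196 > ρ²=55 → inactive
o3: d²=50 ≤ ρ²=55; F_rep = 17·(-1,-7)/50² = (-0.0068,-0.0476)
F = F_att + ΣF_rep = (-0.7568,0.9524)
p' = p + 1/20·F = (6.9622,-4.9524)

Fx=-0.7568 Fy=0.9524 x'=6.9622 y'=-4.9524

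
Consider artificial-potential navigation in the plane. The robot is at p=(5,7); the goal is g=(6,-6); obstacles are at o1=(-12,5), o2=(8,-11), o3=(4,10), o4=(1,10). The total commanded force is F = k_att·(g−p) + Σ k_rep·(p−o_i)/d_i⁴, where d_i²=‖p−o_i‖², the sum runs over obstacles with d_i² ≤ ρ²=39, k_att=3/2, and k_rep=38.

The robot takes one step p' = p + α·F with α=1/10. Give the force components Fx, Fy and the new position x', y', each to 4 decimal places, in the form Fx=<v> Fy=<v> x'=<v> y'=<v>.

F_att = 3/2·(g−p) = 3/2·(1,-13) = (1.5000,-19.5000)
o1: d²=293 > ρ²=39 → inactive
o2: d²=333 > ρ²=39 → inactive
o3: d²=10 ≤ ρ²=39; F_rep = 38·(1,-3)/10² = (0.3800,-1.1400)
o4: d²=25 ≤ ρ²=39; F_rep = 38·(4,-3)/25² = (0.2432,-0.1824)
F = F_att + ΣF_rep = (2.1232,-20.8224)
p' = p + 1/10·F = (5.2123,4.9178)

Fx=2.1232 Fy=-20.8224 x'=5.2123 y'=4.9178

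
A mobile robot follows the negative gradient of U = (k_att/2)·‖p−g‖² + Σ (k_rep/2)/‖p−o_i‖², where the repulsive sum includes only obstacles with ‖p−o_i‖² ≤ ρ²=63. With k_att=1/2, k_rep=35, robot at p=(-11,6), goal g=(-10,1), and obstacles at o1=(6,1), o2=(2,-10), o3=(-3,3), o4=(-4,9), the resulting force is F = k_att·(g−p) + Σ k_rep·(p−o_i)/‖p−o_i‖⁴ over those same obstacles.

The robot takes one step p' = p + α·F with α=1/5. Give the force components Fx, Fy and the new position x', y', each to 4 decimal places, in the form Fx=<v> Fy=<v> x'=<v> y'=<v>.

F_att = 1/2·(g−p) = 1/2·(1,-5) = (0.5000,-2.5000)
o1: d²=314 > ρ²=63 → inactive
o2: d²=425 > ρ²=63 → inactive
o3: d²=73 > ρ²=63 → inactive
o4: d²=58 ≤ ρ²=63; F_rep = 35·(-7,-3)/58² = (-0.0728,-0.0312)
F = F_att + ΣF_rep = (0.4272,-2.5312)
p' = p + 1/5·F = (-10.9146,5.4938)

Fx=0.4272 Fy=-2.5312 x'=-10.9146 y'=5.4938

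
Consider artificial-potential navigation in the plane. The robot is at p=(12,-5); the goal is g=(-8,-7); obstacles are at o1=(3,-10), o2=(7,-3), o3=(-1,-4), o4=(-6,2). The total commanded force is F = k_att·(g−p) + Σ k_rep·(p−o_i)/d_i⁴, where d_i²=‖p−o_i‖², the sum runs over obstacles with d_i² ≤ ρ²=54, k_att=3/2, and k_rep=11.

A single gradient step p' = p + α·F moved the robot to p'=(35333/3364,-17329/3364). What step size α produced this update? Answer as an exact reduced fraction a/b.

F_att = 3/2·(g−p) = 3/2·(-20,-2) = (-30.0000,-3.0000)
o1: d²=106 > ρ²=54 → inactive
o2: d²=29 ≤ ρ²=54; F_rep = 11·(5,-2)/29² = (0.0654,-0.0262)
o3: d²=170 > ρ²=54 → inactive
o4: d²=373 > ρ²=54 → inactive
F = F_att + ΣF_rep = (-29.9346,-3.0262)
Δp = p'−p = (-1.4967,-0.1513); α = Δx/Fx = (-5035/3364) / (-25175/841) = 1/20
check: Δy/Fy = (-509/3364) / (-2545/841) = 1/20 ✓

α = 1/20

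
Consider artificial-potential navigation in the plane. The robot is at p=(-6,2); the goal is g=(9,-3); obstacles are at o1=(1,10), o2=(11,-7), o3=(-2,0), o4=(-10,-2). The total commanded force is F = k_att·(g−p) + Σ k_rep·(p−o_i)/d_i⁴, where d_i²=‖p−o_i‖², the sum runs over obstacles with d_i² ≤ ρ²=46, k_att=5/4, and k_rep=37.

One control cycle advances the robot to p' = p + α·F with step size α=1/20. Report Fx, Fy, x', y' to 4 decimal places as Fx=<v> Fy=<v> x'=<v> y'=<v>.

F_att = 5/4·(g−p) = 5/4·(15,-5) = (18.7500,-6.2500)
o1: d²=113 > ρ²=46 → inactive
o2: d²=370 > ρ²=46 → inactive
o3: d²=20 ≤ ρ²=46; F_rep = 37·(-4,2)/20² = (-0.3700,0.1850)
o4: d²=32 ≤ ρ²=46; F_rep = 37·(4,4)/32² = (0.1445,0.1445)
F = F_att + ΣF_rep = (18.5245,-5.9205)
p' = p + 1/20·F = (-5.0738,1.7040)

Fx=18.5245 Fy=-5.9205 x'=-5.0738 y'=1.7040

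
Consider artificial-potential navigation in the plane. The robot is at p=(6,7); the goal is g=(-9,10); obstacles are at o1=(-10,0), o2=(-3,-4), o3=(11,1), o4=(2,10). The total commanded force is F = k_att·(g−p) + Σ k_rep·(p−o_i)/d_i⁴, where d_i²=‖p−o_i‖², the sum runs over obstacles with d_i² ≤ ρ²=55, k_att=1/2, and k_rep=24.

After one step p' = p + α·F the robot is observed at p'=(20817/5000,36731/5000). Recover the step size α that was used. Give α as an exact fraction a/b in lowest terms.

α = 1/4

F_att = 1/2·(g−p) = 1/2·(-15,3) = (-7.5000,1.5000)
o1: d²=305 > ρ²=55 → inactive
o2: d²=202 > ρ²=55 → inactive
o3: d²=61 > ρ²=55 → inactive
o4: d²=25 ≤ ρ²=55; F_rep = 24·(4,-3)/25² = (0.1536,-0.1152)
F = F_att + ΣF_rep = (-7.3464,1.3848)
Δp = p'−p = (-1.8366,0.3462); α = Δx/Fx = (-9183/5000) / (-9183/1250) = 1/4
check: Δy/Fy = (1731/5000) / (1731/1250) = 1/4 ✓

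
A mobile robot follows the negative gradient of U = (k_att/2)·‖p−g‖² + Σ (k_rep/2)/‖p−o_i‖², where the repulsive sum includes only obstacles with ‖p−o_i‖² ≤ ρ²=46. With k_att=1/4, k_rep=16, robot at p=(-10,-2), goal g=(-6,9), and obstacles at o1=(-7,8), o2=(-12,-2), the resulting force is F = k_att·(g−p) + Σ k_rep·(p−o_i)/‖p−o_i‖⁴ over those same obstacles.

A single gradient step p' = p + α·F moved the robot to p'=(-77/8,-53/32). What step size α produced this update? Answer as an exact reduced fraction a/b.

F_att = 1/4·(g−p) = 1/4·(4,11) = (1.0000,2.7500)
o1: d²=109 > ρ²=46 → inactive
o2: d²=4 ≤ ρ²=46; F_rep = 16·(2,0)/4² = (2.0000,0.0000)
F = F_att + ΣF_rep = (3.0000,2.7500)
Δp = p'−p = (0.3750,0.3438); α = Δx/Fx = (3/8) / (3) = 1/8
check: Δy/Fy = (11/32) / (11/4) = 1/8 ✓

α = 1/8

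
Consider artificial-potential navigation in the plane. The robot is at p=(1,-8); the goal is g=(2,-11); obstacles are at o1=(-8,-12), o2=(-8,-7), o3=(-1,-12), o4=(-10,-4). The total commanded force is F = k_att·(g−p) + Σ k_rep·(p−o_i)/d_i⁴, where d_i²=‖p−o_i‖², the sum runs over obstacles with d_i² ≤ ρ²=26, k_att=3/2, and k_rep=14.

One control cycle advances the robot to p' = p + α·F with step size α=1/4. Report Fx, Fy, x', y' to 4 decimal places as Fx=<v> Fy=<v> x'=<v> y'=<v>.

F_att = 3/2·(g−p) = 3/2·(1,-3) = (1.5000,-4.5000)
o1: d²=97 > ρ²=26 → inactive
o2: d²=82 > ρ²=26 → inactive
o3: d²=20 ≤ ρ²=26; F_rep = 14·(2,4)/20² = (0.0700,0.1400)
o4: d²=137 > ρ²=26 → inactive
F = F_att + ΣF_rep = (1.5700,-4.3600)
p' = p + 1/4·F = (1.3925,-9.0900)

Fx=1.5700 Fy=-4.3600 x'=1.3925 y'=-9.0900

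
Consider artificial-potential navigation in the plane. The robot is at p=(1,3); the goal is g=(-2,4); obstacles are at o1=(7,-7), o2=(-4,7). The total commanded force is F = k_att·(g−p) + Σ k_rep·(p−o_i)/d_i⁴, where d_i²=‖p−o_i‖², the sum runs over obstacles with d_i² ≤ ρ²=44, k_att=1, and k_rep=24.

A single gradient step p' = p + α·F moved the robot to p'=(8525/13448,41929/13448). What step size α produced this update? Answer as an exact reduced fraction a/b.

F_att = 1·(g−p) = 1·(-3,1) = (-3.0000,1.0000)
o1: d²=136 > ρ²=44 → inactive
o2: d²=41 ≤ ρ²=44; F_rep = 24·(5,-4)/41² = (0.0714,-0.0571)
F = F_att + ΣF_rep = (-2.9286,0.9429)
Δp = p'−p = (-0.3661,0.1179); α = Δx/Fx = (-4923/13448) / (-4923/1681) = 1/8
check: Δy/Fy = (1585/13448) / (1585/1681) = 1/8 ✓

α = 1/8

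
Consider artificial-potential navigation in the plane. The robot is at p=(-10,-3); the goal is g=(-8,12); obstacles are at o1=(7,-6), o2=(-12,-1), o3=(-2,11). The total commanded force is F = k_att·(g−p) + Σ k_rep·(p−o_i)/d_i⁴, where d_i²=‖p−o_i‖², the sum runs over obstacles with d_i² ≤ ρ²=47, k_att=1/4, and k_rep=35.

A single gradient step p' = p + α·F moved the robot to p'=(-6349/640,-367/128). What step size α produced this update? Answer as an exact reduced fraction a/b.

α = 1/20

F_att = 1/4·(g−p) = 1/4·(2,15) = (0.5000,3.7500)
o1: d²=298 > ρ²=47 → inactive
o2: d²=8 ≤ ρ²=47; F_rep = 35·(2,-2)/8² = (1.0938,-1.0938)
o3: d²=260 > ρ²=47 → inactive
F = F_att + ΣF_rep = (1.5938,2.6562)
Δp = p'−p = (0.0797,0.1328); α = Δx/Fx = (51/640) / (51/32) = 1/20
check: Δy/Fy = (17/128) / (85/32) = 1/20 ✓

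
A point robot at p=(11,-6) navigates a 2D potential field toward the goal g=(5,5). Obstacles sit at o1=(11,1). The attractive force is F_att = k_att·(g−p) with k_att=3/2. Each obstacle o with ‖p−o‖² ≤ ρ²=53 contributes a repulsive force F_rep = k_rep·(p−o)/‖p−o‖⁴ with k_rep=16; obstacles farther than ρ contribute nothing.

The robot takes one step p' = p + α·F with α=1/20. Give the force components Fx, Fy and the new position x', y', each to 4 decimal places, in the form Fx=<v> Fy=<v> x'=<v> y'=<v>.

Fx=-9.0000 Fy=16.4534 x'=10.5500 y'=-5.1773

F_att = 3/2·(g−p) = 3/2·(-6,11) = (-9.0000,16.5000)
o1: d²=49 ≤ ρ²=53; F_rep = 16·(0,-7)/49² = (0.0000,-0.0466)
F = F_att + ΣF_rep = (-9.0000,16.4534)
p' = p + 1/20·F = (10.5500,-5.1773)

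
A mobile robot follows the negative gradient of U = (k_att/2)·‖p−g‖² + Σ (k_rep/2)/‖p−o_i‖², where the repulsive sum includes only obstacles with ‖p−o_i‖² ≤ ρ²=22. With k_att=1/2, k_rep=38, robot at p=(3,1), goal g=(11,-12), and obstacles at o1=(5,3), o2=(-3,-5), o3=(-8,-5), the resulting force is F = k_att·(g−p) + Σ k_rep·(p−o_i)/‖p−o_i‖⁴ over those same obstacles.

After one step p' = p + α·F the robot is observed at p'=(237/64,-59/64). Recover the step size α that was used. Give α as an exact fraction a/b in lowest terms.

F_att = 1/2·(g−p) = 1/2·(8,-13) = (4.0000,-6.5000)
o1: d²=8 ≤ ρ²=22; F_rep = 38·(-2,-2)/8² = (-1.1875,-1.1875)
o2: d²=72 > ρ²=22 → inactive
o3: d²=157 > ρ²=22 → inactive
F = F_att + ΣF_rep = (2.8125,-7.6875)
Δp = p'−p = (0.7031,-1.9219); α = Δx/Fx = (45/64) / (45/16) = 1/4
check: Δy/Fy = (-123/64) / (-123/16) = 1/4 ✓

α = 1/4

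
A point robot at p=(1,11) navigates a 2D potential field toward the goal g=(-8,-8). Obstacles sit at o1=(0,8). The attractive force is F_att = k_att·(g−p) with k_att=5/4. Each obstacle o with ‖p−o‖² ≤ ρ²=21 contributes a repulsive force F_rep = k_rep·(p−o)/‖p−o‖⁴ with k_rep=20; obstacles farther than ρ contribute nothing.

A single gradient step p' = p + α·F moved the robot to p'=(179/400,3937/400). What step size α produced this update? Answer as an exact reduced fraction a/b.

F_att = 5/4·(g−p) = 5/4·(-9,-19) = (-11.2500,-23.7500)
o1: d²=10 ≤ ρ²=21; F_rep = 20·(1,3)/10² = (0.2000,0.6000)
F = F_att + ΣF_rep = (-11.0500,-23.1500)
Δp = p'−p = (-0.5525,-1.1575); α = Δx/Fx = (-221/400) / (-221/20) = 1/20
check: Δy/Fy = (-463/400) / (-463/20) = 1/20 ✓

α = 1/20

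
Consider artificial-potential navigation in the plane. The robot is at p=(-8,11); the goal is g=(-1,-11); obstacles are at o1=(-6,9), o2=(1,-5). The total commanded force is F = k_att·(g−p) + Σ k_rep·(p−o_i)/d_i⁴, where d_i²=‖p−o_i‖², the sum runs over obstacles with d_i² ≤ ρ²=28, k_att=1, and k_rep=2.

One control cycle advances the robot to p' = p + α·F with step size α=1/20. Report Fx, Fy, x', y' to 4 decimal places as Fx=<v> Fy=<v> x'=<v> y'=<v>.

F_att = 1·(g−p) = 1·(7,-22) = (7.0000,-22.0000)
o1: d²=8 ≤ ρ²=28; F_rep = 2·(-2,2)/8² = (-0.0625,0.0625)
o2: d²=337 > ρ²=28 → inactive
F = F_att + ΣF_rep = (6.9375,-21.9375)
p' = p + 1/20·F = (-7.6531,9.9031)

Fx=6.9375 Fy=-21.9375 x'=-7.6531 y'=9.9031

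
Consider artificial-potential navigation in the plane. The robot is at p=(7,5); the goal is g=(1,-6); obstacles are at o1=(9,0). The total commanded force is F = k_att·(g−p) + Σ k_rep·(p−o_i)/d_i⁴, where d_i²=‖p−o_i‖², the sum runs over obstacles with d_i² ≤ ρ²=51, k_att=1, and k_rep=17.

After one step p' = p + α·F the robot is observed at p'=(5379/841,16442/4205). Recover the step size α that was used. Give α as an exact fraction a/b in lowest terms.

α = 1/10

F_att = 1·(g−p) = 1·(-6,-11) = (-6.0000,-11.0000)
o1: d²=29 ≤ ρ²=51; F_rep = 17·(-2,5)/29² = (-0.0404,0.1011)
F = F_att + ΣF_rep = (-6.0404,-10.8989)
Δp = p'−p = (-0.6040,-1.0899); α = Δx/Fx = (-508/841) / (-5080/841) = 1/10
check: Δy/Fy = (-4583/4205) / (-9166/841) = 1/10 ✓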